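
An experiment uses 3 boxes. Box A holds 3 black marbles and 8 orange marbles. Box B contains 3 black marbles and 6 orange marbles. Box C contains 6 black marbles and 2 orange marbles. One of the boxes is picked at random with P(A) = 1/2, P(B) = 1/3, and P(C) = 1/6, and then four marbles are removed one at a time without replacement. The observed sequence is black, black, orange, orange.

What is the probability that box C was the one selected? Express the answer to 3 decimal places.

For each hypothesis, P(data | H) works out to: P(data | box A) = (3/11)(2/10)(8/9)(7/8) = 0.042424; P(data | box B) = (3/9)(2/8)(6/7)(5/6) = 0.059524; P(data | box C) = (6/8)(5/7)(2/6)(1/5) = 0.035714.
Weighting by the prior gives 1/2 · 0.042424 = 0.021212, 1/3 · 0.059524 = 0.019841, 1/6 · 0.035714 = 0.0059524; summing to 0.047006.
Therefore the posterior P(box C | data) = (0.0059524) / (0.047006) = 0.12663.

0.127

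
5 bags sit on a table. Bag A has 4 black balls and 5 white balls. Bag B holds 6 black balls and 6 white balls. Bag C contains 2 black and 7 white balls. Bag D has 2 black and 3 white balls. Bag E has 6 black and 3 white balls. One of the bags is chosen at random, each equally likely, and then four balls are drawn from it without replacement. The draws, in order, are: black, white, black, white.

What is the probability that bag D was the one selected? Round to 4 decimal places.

0.2920

For each hypothesis, P(data | H) works out to: P(data | bag A) = (4/9)(5/8)(3/7)(4/6) = 0.079365; P(data | bag B) = (6/12)(6/11)(5/10)(5/9) = 0.075758; P(data | bag C) = (2/9)(7/8)(1/7)(6/6) = 0.027778; P(data | bag D) = (2/5)(3/4)(1/3)(2/2) = 0.1; P(data | bag E) = (6/9)(3/8)(5/7)(2/6) = 0.059524.
The prior-weighted likelihoods are 1/5 · 0.079365 = 0.015873, 1/5 · 0.075758 = 0.015152, 1/5 · 0.027778 = 0.0055556, 1/5 · 0.1 = 0.02, 1/5 · 0.059524 = 0.011905; with total 0.068485.
Therefore the posterior P(bag D | data) = (0.02) / (0.068485) = 0.29204.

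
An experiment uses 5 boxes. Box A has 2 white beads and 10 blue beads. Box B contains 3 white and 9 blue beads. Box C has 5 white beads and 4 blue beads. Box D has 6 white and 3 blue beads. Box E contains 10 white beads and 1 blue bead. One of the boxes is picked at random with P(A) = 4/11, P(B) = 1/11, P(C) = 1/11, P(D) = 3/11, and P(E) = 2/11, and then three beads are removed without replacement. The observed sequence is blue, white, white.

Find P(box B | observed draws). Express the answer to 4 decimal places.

0.0418

For each hypothesis, P(data | H) works out to: P(data | box A) = (10/12)(2/11)(1/10) = 0.015152; P(data | box B) = (9/12)(3/11)(2/10) = 0.040909; P(data | box C) = (4/9)(5/8)(4/7) = 0.15873; P(data | box D) = (3/9)(6/8)(5/7) = 0.17857; P(data | box E) = (1/11)(10/10)(9/9) = 0.090909.
The prior-weighted likelihoods are 4/11 · 0.015152 = 0.0055096, 1/11 · 0.040909 = 0.003719, 1/11 · 0.15873 = 0.01443, 3/11 · 0.17857 = 0.048701, 2/11 · 0.090909 = 0.016529; these sum to 0.088889.
By Bayes' rule, P(box B | data) = (0.003719) / (0.088889) = 0.041839.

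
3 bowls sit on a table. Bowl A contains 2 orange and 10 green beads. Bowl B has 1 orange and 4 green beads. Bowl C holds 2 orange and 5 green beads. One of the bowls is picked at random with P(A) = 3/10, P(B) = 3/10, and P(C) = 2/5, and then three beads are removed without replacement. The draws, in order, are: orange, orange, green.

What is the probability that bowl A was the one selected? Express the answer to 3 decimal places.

0.193

Under each hypothesis, the probability of the observed sequence is: P(data | bowl A) = (2/12)(1/11)(10/10) = 0.015152; P(data | bowl B) = (1/5)(0/4) = 0; P(data | bowl C) = (2/7)(1/6)(5/5) = 0.047619.
Weighting by the prior gives 3/10 · 0.015152 = 0.0045455, 3/10 · 0 = 0, 2/5 · 0.047619 = 0.019048; summing to 0.023593.
Hence P(bowl A | data) = (0.0045455) / (0.023593) = 0.19266.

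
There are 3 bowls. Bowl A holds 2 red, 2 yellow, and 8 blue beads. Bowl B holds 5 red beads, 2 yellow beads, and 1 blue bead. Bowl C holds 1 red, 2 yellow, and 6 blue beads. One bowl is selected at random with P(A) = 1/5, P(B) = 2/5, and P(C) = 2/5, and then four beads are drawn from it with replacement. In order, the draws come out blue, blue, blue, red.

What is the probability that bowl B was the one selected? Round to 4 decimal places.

For each hypothesis, P(data | H) works out to: P(data | bowl A) = (8/12)(8/12)(8/12)(2/12) = 0.049383; P(data | bowl B) = (1/8)(1/8)(1/8)(5/8) = 0.0012207; P(data | bowl C) = (6/9)(6/9)(6/9)(1/9) = 0.032922.
Multiplying each by its prior: 1/5 · 0.049383 = 0.0098765, 2/5 · 0.0012207 = 0.00048828, 2/5 · 0.032922 = 0.013169; with total 0.023534.
Hence P(bowl B | data) = (0.00048828) / (0.023534) = 0.020748.

0.0207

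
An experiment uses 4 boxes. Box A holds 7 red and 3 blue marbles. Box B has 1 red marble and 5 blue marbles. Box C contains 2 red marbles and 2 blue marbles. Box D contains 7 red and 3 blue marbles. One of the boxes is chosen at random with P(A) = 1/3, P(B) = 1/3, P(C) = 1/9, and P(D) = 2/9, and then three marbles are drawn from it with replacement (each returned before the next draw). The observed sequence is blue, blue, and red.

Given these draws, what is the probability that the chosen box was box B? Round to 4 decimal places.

0.4411

The likelihood of the observed sequence under each hypothesis: P(data | box A) = (3/10)(3/10)(7/10) = 0.063; P(data | box B) = (5/6)(5/6)(1/6) = 0.11574; P(data | box C) = (2/4)(2/4)(2/4) = 0.125; P(data | box D) = (3/10)(3/10)(7/10) = 0.063.
Multiplying each by its prior: 1/3 · 0.063 = 0.021, 1/3 · 0.11574 = 0.03858, 1/9 · 0.125 = 0.013889, 2/9 · 0.063 = 0.014; with total 0.087469.
So P(box B | data) = (0.03858) / (0.087469) = 0.44107.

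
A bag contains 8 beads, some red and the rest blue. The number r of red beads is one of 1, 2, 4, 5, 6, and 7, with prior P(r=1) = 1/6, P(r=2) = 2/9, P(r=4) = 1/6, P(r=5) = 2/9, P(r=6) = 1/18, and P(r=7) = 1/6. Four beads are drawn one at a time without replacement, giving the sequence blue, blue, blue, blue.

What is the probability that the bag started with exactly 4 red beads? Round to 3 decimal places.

Under each hypothesis, the probability of the observed sequence is: P(data | r = 1) = (7/8)(6/7)(5/6)(4/5) = 1/2; P(data | r = 2) = (6/8)(5/7)(4/6)(3/5) = 3/14; P(data | r = 4) = (4/8)(3/7)(2/6)(1/5) = 1/70; P(data | r = 5) = (3/8)(2/7)(1/6)(0/5) = 0; P(data | r = 6) = (2/8)(1/7)(0/6) = 0; P(data | r = 7) = (1/8)(0/7) = 0.
The prior-weighted likelihoods are 1/6 · 1/2 = 1/12, 2/9 · 3/14 = 1/21, 1/6 · 1/70 = 1/420, 2/9 · 0 = 0, 1/18 · 0 = 0, 1/6 · 0 = 0; these sum to 2/15.
By Bayes' rule, P(r = 4 | data) = (1/420) / (2/15) = 1/56.

0.018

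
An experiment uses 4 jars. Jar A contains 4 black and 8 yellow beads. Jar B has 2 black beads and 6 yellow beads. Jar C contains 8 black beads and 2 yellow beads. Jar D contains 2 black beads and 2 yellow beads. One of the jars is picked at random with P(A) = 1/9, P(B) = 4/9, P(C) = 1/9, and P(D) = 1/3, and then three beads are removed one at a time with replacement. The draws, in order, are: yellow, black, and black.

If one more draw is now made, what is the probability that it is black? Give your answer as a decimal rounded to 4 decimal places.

The likelihood of the observed sequence under each hypothesis: P(data | jar A) = (8/12)(4/12)(4/12) = 0.074074; P(data | jar B) = (6/8)(2/8)(2/8) = 0.046875; P(data | jar C) = (2/10)(8/10)(8/10) = 0.128; P(data | jar D) = (2/4)(2/4)(2/4) = 0.125.
The prior-weighted likelihoods are 1/9 · 0.074074 = 0.0082305, 4/9 · 0.046875 = 0.020833, 1/9 · 0.128 = 0.014222, 1/3 · 0.125 = 0.041667; these sum to 0.084953.
Normalising, the posterior is P(jar A | data) = 0.096883, P(jar B | data) = 0.24523, P(jar C | data) = 0.16741, P(jar D | data) = 0.49047.
So P(black next | data) = Σ P(black next | H) P(H | data) = (1/3)(0.096883) + (1/4)(0.24523) + (4/5)(0.16741) + (1/2)(0.49047) = 0.47277.

0.4728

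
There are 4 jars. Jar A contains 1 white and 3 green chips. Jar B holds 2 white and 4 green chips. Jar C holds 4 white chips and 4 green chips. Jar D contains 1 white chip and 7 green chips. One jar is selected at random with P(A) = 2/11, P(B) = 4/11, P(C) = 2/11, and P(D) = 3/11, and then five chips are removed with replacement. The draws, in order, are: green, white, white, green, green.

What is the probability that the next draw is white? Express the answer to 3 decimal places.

The likelihood of the observed sequence under each hypothesis: P(data | jar A) = (3/4)(1/4)(1/4)(3/4)(3/4) = 0.026367; P(data | jar B) = (4/6)(2/6)(2/6)(4/6)(4/6) = 0.032922; P(data | jar C) = (4/8)(4/8)(4/8)(4/8)(4/8) = 0.03125; P(data | jar D) = (7/8)(1/8)(1/8)(7/8)(7/8) = 0.010468.
The prior-weighted likelihoods are 2/11 · 0.026367 = 0.004794, 4/11 · 0.032922 = 0.011972, 2/11 · 0.03125 = 0.0056818, 3/11 · 0.010468 = 0.0028548; these sum to 0.025302.
Dividing through by the total gives posterior P(jar A | data) = 0.18947, P(jar B | data) = 0.47314, P(jar C | data) = 0.22456, P(jar D | data) = 0.11283.
Averaging over the posterior, P(white next | data) = (1/4)(0.18947) + (1/3)(0.47314) + (1/2)(0.22456) + (1/8)(0.11283) = 0.33146.

0.331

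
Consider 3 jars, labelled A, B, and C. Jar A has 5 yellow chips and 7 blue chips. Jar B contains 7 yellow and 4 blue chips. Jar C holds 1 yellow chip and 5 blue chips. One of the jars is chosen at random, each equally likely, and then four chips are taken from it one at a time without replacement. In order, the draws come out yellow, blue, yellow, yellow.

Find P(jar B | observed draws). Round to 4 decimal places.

0.7500

The likelihood of the observed sequence under each hypothesis: P(data | jar A) = (5/12)(7/11)(4/10)(3/9) = 7/198; P(data | jar B) = (7/11)(4/10)(6/9)(5/8) = 7/66; P(data | jar C) = (1/6)(5/5)(0/4) = 0.
Weighting by the prior gives 1/3 · 7/198 = 7/594, 1/3 · 7/66 = 7/198, 1/3 · 0 = 0; summing to 14/297.
Therefore the posterior P(jar B | data) = (7/198) / (14/297) = 3/4.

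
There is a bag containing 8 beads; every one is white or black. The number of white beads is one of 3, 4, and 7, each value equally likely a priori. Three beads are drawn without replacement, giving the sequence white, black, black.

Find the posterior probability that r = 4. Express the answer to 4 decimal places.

0.4444

For each hypothesis, P(data | H) works out to: P(data | r = 3) = (3/8)(5/7)(4/6) = 5/28; P(data | r = 4) = (4/8)(4/7)(3/6) = 1/7; P(data | r = 7) = (7/8)(1/7)(0/6) = 0.
The prior-weighted likelihoods are 1/3 · 5/28 = 5/84, 1/3 · 1/7 = 1/21, 1/3 · 0 = 0; these sum to 3/28.
So P(r = 4 | data) = (1/21) / (3/28) = 4/9.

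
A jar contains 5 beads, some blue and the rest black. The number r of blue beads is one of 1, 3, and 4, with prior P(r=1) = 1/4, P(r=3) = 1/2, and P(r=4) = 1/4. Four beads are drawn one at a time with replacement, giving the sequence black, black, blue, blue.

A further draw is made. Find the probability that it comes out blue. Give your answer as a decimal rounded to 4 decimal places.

0.5692

The likelihood of the observed sequence under each hypothesis: P(data | r = 1) = (4/5)(4/5)(1/5)(1/5) = 16/625; P(data | r = 3) = (2/5)(2/5)(3/5)(3/5) = 36/625; P(data | r = 4) = (1/5)(1/5)(4/5)(4/5) = 16/625.
Multiplying each by its prior: 1/4 · 16/625 = 4/625, 1/2 · 36/625 = 18/625, 1/4 · 16/625 = 4/625; summing to 26/625.
Dividing through by the total gives posterior P(r = 1 | data) = 2/13, P(r = 3 | data) = 9/13, P(r = 4 | data) = 2/13.
The predictive probability is P(blue next | data) = (1/5)(2/13) + (3/5)(9/13) + (4/5)(2/13) = 37/65.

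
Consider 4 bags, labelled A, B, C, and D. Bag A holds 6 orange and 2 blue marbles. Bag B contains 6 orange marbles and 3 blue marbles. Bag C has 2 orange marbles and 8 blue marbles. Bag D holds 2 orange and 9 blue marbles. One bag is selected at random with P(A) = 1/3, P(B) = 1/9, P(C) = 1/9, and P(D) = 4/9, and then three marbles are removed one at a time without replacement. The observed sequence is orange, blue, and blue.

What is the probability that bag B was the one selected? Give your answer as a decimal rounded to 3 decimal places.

For each hypothesis, P(data | H) works out to: P(data | bag A) = (6/8)(2/7)(1/6) = 0.035714; P(data | bag B) = (6/9)(3/8)(2/7) = 0.071429; P(data | bag C) = (2/10)(8/9)(7/8) = 0.15556; P(data | bag D) = (2/11)(9/10)(8/9) = 0.14545.
Multiplying each by its prior: 1/3 · 0.035714 = 0.011905, 1/9 · 0.071429 = 0.0079365, 1/9 · 0.15556 = 0.017284, 4/9 · 0.14545 = 0.064646; these sum to 0.10177.
Therefore the posterior P(bag B | data) = (0.0079365) / (0.10177) = 0.077983.

0.078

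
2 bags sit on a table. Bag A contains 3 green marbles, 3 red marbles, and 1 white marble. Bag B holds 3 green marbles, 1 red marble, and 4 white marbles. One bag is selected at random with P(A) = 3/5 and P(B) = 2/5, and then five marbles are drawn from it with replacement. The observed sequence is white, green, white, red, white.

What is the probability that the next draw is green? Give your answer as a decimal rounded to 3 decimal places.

For each hypothesis, P(data | H) works out to: P(data | bag A) = (1/7)(3/7)(1/7)(3/7)(1/7) = 0.00053549; P(data | bag B) = (4/8)(3/8)(4/8)(1/8)(4/8) = 0.0058594.
Multiplying each by its prior: 3/5 · 0.00053549 = 0.00032129, 2/5 · 0.0058594 = 0.0023437; with total 0.002665.
The posterior is then P(bag A | data) = 0.12056, P(bag B | data) = 0.87944.
The predictive probability is P(green next | data) = (3/7)(0.12056) + (3/8)(0.87944) = 0.38146.

0.381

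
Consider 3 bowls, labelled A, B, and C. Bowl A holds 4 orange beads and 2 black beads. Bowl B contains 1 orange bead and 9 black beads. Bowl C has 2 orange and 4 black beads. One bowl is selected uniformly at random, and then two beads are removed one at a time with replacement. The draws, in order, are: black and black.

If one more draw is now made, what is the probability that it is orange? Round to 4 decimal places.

0.2221

Under each hypothesis, the probability of the observed sequence is: P(data | bowl A) = (2/6)(2/6) = 0.11111; P(data | bowl B) = (9/10)(9/10) = 0.81; P(data | bowl C) = (4/6)(4/6) = 0.44444.
Weighting by the prior gives 1/3 · 0.11111 = 0.037037, 1/3 · 0.81 = 0.27, 1/3 · 0.44444 = 0.14815; with total 0.45519.
The posterior is then P(bowl A | data) = 0.081367, P(bowl B | data) = 0.59317, P(bowl C | data) = 0.32547.
So P(orange next | data) = Σ P(orange next | H) P(H | data) = (2/3)(0.081367) + (1/10)(0.59317) + (1/3)(0.32547) = 0.22205.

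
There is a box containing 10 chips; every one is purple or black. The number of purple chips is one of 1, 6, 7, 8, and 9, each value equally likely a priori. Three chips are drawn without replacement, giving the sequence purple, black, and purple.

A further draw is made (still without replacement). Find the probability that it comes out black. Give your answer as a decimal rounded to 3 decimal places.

The likelihood of the observed sequence under each hypothesis: P(data | r = 1) = (1/10)(9/9)(0/8) = 0; P(data | r = 6) = (6/10)(4/9)(5/8) = 1/6; P(data | r = 7) = (7/10)(3/9)(6/8) = 7/40; P(data | r = 8) = (8/10)(2/9)(7/8) = 7/45; P(data | r = 9) = (9/10)(1/9)(8/8) = 1/10.
Multiplying each by its prior: 1/5 · 0 = 0, 1/5 · 1/6 = 1/30, 1/5 · 7/40 = 7/200, 1/5 · 7/45 = 7/225, 1/5 · 1/10 = 1/50; these sum to 43/360.
Dividing through by the total gives posterior P(r = 1 | data) = 0, P(r = 6 | data) = 0.27907, P(r = 7 | data) = 0.29302, P(r = 8 | data) = 0.26047, P(r = 9 | data) = 0.16744.
The predictive probability is P(black next | data) = (3/7)(0.27907) + (2/7)(0.29302) + (1/7)(0.26047) + (0)(0.16744) = 0.24053.

0.241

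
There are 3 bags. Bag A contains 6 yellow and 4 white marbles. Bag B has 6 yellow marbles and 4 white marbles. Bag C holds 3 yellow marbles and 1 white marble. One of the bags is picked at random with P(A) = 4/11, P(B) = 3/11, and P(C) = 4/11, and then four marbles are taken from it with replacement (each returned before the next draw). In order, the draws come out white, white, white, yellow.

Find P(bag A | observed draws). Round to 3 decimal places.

0.487

Compute the likelihood of the observed sequence for each case: P(data | bag A) = (4/10)(4/10)(4/10)(6/10) = 0.0384; P(data | bag B) = (4/10)(4/10)(4/10)(6/10) = 0.0384; P(data | bag C) = (1/4)(1/4)(1/4)(3/4) = 0.011719.
The prior-weighted likelihoods are 4/11 · 0.0384 = 0.013964, 3/11 · 0.0384 = 0.010473, 4/11 · 0.011719 = 0.0042614; these sum to 0.028698.
Therefore the posterior P(bag A | data) = (0.013964) / (0.028698) = 0.48658.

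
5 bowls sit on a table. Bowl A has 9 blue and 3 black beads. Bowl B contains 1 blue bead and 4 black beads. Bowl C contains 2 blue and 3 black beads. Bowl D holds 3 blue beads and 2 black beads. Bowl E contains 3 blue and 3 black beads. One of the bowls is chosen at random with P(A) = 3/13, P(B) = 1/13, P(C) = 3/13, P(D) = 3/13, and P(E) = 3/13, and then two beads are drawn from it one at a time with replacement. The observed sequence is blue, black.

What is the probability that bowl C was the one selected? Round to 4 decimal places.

0.2472

The likelihood of the observed sequence under each hypothesis: P(data | bowl A) = (9/12)(3/12) = 0.1875; P(data | bowl B) = (1/5)(4/5) = 0.16; P(data | bowl C) = (2/5)(3/5) = 0.24; P(data | bowl D) = (3/5)(2/5) = 0.24; P(data | bowl E) = (3/6)(3/6) = 0.25.
Weighting by the prior gives 3/13 · 0.1875 = 0.043269, 1/13 · 0.16 = 0.012308, 3/13 · 0.24 = 0.055385, 3/13 · 0.24 = 0.055385, 3/13 · 0.25 = 0.057692; these sum to 0.22404.
Therefore the posterior P(bowl C | data) = (0.055385) / (0.22404) = 0.24721.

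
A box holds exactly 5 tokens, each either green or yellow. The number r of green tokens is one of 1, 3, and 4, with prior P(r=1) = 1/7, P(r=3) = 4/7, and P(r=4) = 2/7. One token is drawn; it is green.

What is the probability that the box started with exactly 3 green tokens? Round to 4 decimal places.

For each hypothesis, P(data | H) works out to: P(data | r = 1) = (1/5) = 1/5; P(data | r = 3) = (3/5) = 3/5; P(data | r = 4) = (4/5) = 4/5.
The prior-weighted likelihoods are 1/7 · 1/5 = 1/35, 4/7 · 3/5 = 12/35, 2/7 · 4/5 = 8/35; summing to 3/5.
Therefore the posterior P(r = 3 | data) = (12/35) / (3/5) = 4/7.

0.5714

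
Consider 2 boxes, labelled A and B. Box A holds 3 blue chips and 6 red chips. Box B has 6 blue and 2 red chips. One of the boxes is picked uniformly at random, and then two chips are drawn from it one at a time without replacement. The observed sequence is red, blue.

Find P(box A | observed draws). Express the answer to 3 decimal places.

0.538

The likelihood of the observed sequence under each hypothesis: P(data | box A) = (6/9)(3/8) = 1/4; P(data | box B) = (2/8)(6/7) = 3/14.
Weighting by the prior gives 1/2 · 1/4 = 1/8, 1/2 · 3/14 = 3/28; with total 13/56.
So P(box A | data) = (1/8) / (13/56) = 7/13.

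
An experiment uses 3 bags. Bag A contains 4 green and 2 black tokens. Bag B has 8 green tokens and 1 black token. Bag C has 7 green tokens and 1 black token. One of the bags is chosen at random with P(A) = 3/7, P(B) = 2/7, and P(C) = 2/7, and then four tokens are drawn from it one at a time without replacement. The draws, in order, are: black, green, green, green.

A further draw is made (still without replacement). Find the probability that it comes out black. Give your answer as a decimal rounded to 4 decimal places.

0.2293

The likelihood of the observed sequence under each hypothesis: P(data | bag A) = (2/6)(4/5)(3/4)(2/3) = 0.13333; P(data | bag B) = (1/9)(8/8)(7/7)(6/6) = 0.11111; P(data | bag C) = (1/8)(7/7)(6/6)(5/5) = 0.125.
Multiplying each by its prior: 3/7 · 0.13333 = 0.057143, 2/7 · 0.11111 = 0.031746, 2/7 · 0.125 = 0.035714; with total 0.1246.
Dividing through by the total gives posterior P(bag A | data) = 0.4586, P(bag B | data) = 0.25478, P(bag C | data) = 0.28662.
Averaging over the posterior, P(black next | data) = (1/2)(0.4586) + (0)(0.25478) + (0)(0.28662) = 0.2293.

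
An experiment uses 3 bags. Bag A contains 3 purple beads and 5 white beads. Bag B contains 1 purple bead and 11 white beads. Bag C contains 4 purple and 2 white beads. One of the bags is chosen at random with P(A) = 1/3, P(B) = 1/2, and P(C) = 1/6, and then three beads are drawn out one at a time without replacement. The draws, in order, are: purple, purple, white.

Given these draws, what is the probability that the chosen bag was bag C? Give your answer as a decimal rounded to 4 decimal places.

The likelihood of the observed sequence under each hypothesis: P(data | bag A) = (3/8)(2/7)(5/6) = 5/56; P(data | bag B) = (1/12)(0/11) = 0; P(data | bag C) = (4/6)(3/5)(2/4) = 1/5.
The prior-weighted likelihoods are 1/3 · 5/56 = 5/168, 1/2 · 0 = 0, 1/6 · 1/5 = 1/30; with total 53/840.
So P(bag C | data) = (1/30) / (53/840) = 28/53.

0.5283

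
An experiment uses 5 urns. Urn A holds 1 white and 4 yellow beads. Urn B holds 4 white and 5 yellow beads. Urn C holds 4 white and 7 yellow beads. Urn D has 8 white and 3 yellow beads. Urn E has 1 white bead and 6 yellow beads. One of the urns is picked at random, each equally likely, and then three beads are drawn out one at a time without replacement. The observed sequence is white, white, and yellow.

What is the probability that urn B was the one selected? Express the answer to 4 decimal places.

0.3187

Under each hypothesis, the probability of the observed sequence is: P(data | urn A) = (1/5)(0/4) = 0; P(data | urn B) = (4/9)(3/8)(5/7) = 0.11905; P(data | urn C) = (4/11)(3/10)(7/9) = 0.084848; P(data | urn D) = (8/11)(7/10)(3/9) = 0.1697; P(data | urn E) = (1/7)(0/6) = 0.
Multiplying each by its prior: 1/5 · 0 = 0, 1/5 · 0.11905 = 0.02381, 1/5 · 0.084848 = 0.01697, 1/5 · 0.1697 = 0.033939, 1/5 · 0 = 0; these sum to 0.074719.
Hence P(urn B | data) = (0.02381) / (0.074719) = 0.31866.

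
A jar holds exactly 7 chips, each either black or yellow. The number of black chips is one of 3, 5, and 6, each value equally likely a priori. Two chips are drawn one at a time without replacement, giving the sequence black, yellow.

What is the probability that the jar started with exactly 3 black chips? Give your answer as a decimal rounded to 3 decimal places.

Compute the likelihood of the observed sequence for each case: P(data | r = 3) = (3/7)(4/6) = 2/7; P(data | r = 5) = (5/7)(2/6) = 5/21; P(data | r = 6) = (6/7)(1/6) = 1/7.
Multiplying each by its prior: 1/3 · 2/7 = 2/21, 1/3 · 5/21 = 5/63, 1/3 · 1/7 = 1/21; these sum to 2/9.
Hence P(r = 3 | data) = (2/21) / (2/9) = 3/7.

0.429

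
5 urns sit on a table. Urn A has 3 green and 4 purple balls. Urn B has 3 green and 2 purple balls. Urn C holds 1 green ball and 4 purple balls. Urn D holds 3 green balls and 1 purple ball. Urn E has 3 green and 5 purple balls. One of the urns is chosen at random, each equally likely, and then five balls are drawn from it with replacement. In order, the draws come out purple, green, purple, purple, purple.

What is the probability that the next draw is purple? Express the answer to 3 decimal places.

The likelihood of the observed sequence under each hypothesis: P(data | urn A) = (4/7)(3/7)(4/7)(4/7)(4/7) = 0.045695; P(data | urn B) = (2/5)(3/5)(2/5)(2/5)(2/5) = 0.01536; P(data | urn C) = (4/5)(1/5)(4/5)(4/5)(4/5) = 0.08192; P(data | urn D) = (1/4)(3/4)(1/4)(1/4)(1/4) = 0.0029297; P(data | urn E) = (5/8)(3/8)(5/8)(5/8)(5/8) = 0.05722.
Multiplying each by its prior: 1/5 · 0.045695 = 0.009139, 1/5 · 0.01536 = 0.003072, 1/5 · 0.08192 = 0.016384, 1/5 · 0.0029297 = 0.00058594, 1/5 · 0.05722 = 0.011444; with total 0.040625.
Normalising, the posterior is P(urn A | data) = 0.22496, P(urn B | data) = 0.075618, P(urn C | data) = 0.4033, P(urn D | data) = 0.014423, P(urn E | data) = 0.2817.
Averaging over the posterior, P(purple next | data) = (4/7)(0.22496) + (2/5)(0.075618) + (4/5)(0.4033) + (1/4)(0.014423) + (5/8)(0.2817) = 0.6611.

0.661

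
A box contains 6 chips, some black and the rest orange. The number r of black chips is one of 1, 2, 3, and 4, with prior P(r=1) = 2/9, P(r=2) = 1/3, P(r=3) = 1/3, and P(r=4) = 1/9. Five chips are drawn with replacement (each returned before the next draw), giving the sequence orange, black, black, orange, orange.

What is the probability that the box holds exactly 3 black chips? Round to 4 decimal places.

0.3888

Under each hypothesis, the probability of the observed sequence is: P(data | r = 1) = (5/6)(1/6)(1/6)(5/6)(5/6) = 0.016075; P(data | r = 2) = (4/6)(2/6)(2/6)(4/6)(4/6) = 0.032922; P(data | r = 3) = (3/6)(3/6)(3/6)(3/6)(3/6) = 0.03125; P(data | r = 4) = (2/6)(4/6)(4/6)(2/6)(2/6) = 0.016461.
Multiplying each by its prior: 2/9 · 0.016075 = 0.0035722, 1/3 · 0.032922 = 0.010974, 1/3 · 0.03125 = 0.010417, 1/9 · 0.016461 = 0.001829; summing to 0.026792.
So P(r = 3 | data) = (0.010417) / (0.026792) = 0.3888.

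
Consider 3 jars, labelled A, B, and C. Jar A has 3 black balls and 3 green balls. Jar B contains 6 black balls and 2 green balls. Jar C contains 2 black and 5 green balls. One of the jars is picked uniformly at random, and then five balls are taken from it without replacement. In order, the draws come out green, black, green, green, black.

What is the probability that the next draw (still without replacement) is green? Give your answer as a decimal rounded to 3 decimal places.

0.488

The likelihood of the observed sequence under each hypothesis: P(data | jar A) = (3/6)(3/5)(2/4)(1/3)(2/2) = 0.05; P(data | jar B) = (2/8)(6/7)(1/6)(0/5) = 0; P(data | jar C) = (5/7)(2/6)(4/5)(3/4)(1/3) = 0.047619.
Weighting by the prior gives 1/3 · 0.05 = 0.016667, 1/3 · 0 = 0, 1/3 · 0.047619 = 0.015873; these sum to 0.03254.
The posterior is then P(jar A | data) = 0.5122, P(jar B | data) = 0, P(jar C | data) = 0.4878.
The predictive probability is P(green next | data) = (0)(0.5122) + (1)(0.4878) = 0.4878.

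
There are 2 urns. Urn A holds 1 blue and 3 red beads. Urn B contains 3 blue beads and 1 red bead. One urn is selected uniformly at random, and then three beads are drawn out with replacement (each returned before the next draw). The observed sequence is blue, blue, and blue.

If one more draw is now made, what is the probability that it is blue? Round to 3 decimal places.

Compute the likelihood of the observed sequence for each case: P(data | urn A) = (1/4)(1/4)(1/4) = 1/64; P(data | urn B) = (3/4)(3/4)(3/4) = 27/64.
Weighting by the prior gives 1/2 · 1/64 = 1/128, 1/2 · 27/64 = 27/128; summing to 7/32.
The posterior is then P(urn A | data) = 1/28, P(urn B | data) = 27/28.
The predictive probability is P(blue next | data) = (1/4)(1/28) + (3/4)(27/28) = 41/56.

0.732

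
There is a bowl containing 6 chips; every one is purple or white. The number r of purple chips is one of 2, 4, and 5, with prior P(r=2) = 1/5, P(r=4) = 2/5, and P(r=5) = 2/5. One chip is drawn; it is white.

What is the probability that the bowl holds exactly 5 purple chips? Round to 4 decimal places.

0.2000

Compute the likelihood of this draw for each case: P(data | r = 2) = (4/6) = 2/3; P(data | r = 4) = (2/6) = 1/3; P(data | r = 5) = (1/6) = 1/6.
The prior-weighted likelihoods are 1/5 · 2/3 = 2/15, 2/5 · 1/3 = 2/15, 2/5 · 1/6 = 1/15; with total 1/3.
So P(r = 5 | data) = (1/15) / (1/3) = 1/5.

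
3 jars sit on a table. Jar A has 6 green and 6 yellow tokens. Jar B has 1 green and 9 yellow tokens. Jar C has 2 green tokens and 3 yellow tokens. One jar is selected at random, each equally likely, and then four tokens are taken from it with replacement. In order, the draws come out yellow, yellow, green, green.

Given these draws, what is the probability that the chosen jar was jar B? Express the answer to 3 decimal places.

0.063

Under each hypothesis, the probability of the observed sequence is: P(data | jar A) = (6/12)(6/12)(6/12)(6/12) = 0.0625; P(data | jar B) = (9/10)(9/10)(1/10)(1/10) = 0.0081; P(data | jar C) = (3/5)(3/5)(2/5)(2/5) = 0.0576.
The prior-weighted likelihoods are 1/3 · 0.0625 = 0.020833, 1/3 · 0.0081 = 0.0027, 1/3 · 0.0576 = 0.0192; these sum to 0.042733.
So P(jar B | data) = (0.0027) / (0.042733) = 0.063183.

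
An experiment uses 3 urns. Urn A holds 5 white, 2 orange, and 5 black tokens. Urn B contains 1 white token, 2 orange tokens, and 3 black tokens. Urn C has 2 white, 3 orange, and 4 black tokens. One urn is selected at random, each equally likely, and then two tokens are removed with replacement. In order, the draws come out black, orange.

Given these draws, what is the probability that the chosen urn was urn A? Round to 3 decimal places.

Compute the likelihood of the observed sequence for each case: P(data | urn A) = (5/12)(2/12) = 5/72; P(data | urn B) = (3/6)(2/6) = 1/6; P(data | urn C) = (4/9)(3/9) = 4/27.
Weighting by the prior gives 1/3 · 5/72 = 5/216, 1/3 · 1/6 = 1/18, 1/3 · 4/27 = 4/81; with total 83/648.
Therefore the posterior P(urn A | data) = (5/216) / (83/648) = 15/83.

0.181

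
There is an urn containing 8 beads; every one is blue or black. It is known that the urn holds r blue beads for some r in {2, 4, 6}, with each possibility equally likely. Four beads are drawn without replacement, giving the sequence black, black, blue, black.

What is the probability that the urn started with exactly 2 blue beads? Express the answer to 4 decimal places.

0.7143

Under each hypothesis, the probability of the observed sequence is: P(data | r = 2) = (6/8)(5/7)(2/6)(4/5) = 1/7; P(data | r = 4) = (4/8)(3/7)(4/6)(2/5) = 2/35; P(data | r = 6) = (2/8)(1/7)(6/6)(0/5) = 0.
Multiplying each by its prior: 1/3 · 1/7 = 1/21, 1/3 · 2/35 = 2/105, 1/3 · 0 = 0; with total 1/15.
By Bayes' rule, P(r = 2 | data) = (1/21) / (1/15) = 5/7.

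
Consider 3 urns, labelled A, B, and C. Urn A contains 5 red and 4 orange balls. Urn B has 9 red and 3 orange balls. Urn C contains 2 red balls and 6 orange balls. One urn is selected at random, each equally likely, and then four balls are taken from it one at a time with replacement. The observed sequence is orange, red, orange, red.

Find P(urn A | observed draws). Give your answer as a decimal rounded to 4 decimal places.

0.4644

For each hypothesis, P(data | H) works out to: P(data | urn A) = (4/9)(5/9)(4/9)(5/9) = 0.060966; P(data | urn B) = (3/12)(9/12)(3/12)(9/12) = 0.035156; P(data | urn C) = (6/8)(2/8)(6/8)(2/8) = 0.035156.
Multiplying each by its prior: 1/3 · 0.060966 = 0.020322, 1/3 · 0.035156 = 0.011719, 1/3 · 0.035156 = 0.011719; with total 0.04376.
By Bayes' rule, P(urn A | data) = (0.020322) / (0.04376) = 0.4644.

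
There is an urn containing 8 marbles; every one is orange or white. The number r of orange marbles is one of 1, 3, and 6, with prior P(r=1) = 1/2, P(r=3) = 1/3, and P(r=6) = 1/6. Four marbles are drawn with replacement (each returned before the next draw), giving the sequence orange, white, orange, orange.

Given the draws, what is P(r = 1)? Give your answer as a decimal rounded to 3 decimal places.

Compute the likelihood of the observed sequence for each case: P(data | r = 1) = (1/8)(7/8)(1/8)(1/8) = 0.001709; P(data | r = 3) = (3/8)(5/8)(3/8)(3/8) = 0.032959; P(data | r = 6) = (6/8)(2/8)(6/8)(6/8) = 0.10547.
Multiplying each by its prior: 1/2 · 0.001709 = 0.00085449, 1/3 · 0.032959 = 0.010986, 1/6 · 0.10547 = 0.017578; with total 0.029419.
By Bayes' rule, P(r = 1 | data) = (0.00085449) / (0.029419) = 0.029046.

0.029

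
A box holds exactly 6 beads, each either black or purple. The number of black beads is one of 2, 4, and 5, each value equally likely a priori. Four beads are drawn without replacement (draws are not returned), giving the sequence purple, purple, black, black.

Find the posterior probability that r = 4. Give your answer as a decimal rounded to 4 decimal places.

0.5000

For each hypothesis, P(data | H) works out to: P(data | r = 2) = (4/6)(3/5)(2/4)(1/3) = 1/15; P(data | r = 4) = (2/6)(1/5)(4/4)(3/3) = 1/15; P(data | r = 5) = (1/6)(0/5) = 0.
Multiplying each by its prior: 1/3 · 1/15 = 1/45, 1/3 · 1/15 = 1/45, 1/3 · 0 = 0; these sum to 2/45.
By Bayes' rule, P(r = 4 | data) = (1/45) / (2/45) = 1/2.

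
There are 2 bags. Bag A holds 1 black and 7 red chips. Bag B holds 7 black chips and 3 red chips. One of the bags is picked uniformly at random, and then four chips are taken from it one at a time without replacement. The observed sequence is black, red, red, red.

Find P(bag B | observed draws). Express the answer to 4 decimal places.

0.0625

For each hypothesis, P(data | H) works out to: P(data | bag A) = (1/8)(7/7)(6/6)(5/5) = 1/8; P(data | bag B) = (7/10)(3/9)(2/8)(1/7) = 1/120.
The prior-weighted likelihoods are 1/2 · 1/8 = 1/16, 1/2 · 1/120 = 1/240; these sum to 1/15.
By Bayes' rule, P(bag B | data) = (1/240) / (1/15) = 1/16.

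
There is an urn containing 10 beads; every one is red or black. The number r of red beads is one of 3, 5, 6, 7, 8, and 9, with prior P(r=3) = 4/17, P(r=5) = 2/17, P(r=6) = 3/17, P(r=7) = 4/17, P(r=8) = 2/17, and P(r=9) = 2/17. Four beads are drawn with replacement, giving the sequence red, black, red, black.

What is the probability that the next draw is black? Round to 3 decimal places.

For each hypothesis, P(data | H) works out to: P(data | r = 3) = (3/10)(7/10)(3/10)(7/10) = 0.0441; P(data | r = 5) = (5/10)(5/10)(5/10)(5/10) = 0.0625; P(data | r = 6) = (6/10)(4/10)(6/10)(4/10) = 0.0576; P(data | r = 7) = (7/10)(3/10)(7/10)(3/10) = 0.0441; P(data | r = 8) = (8/10)(2/10)(8/10)(2/10) = 0.0256; P(data | r = 9) = (9/10)(1/10)(9/10)(1/10) = 0.0081.
Weighting by the prior gives 4/17 · 0.0441 = 0.010376, 2/17 · 0.0625 = 0.0073529, 3/17 · 0.0576 = 0.010165, 4/17 · 0.0441 = 0.010376, 2/17 · 0.0256 = 0.0030118, 2/17 · 0.0081 = 0.00095294; with total 0.042235.
The posterior is then P(r = 3 | data) = 0.24568, P(r = 5 | data) = 0.17409, P(r = 6 | data) = 0.24067, P(r = 7 | data) = 0.24568, P(r = 8 | data) = 0.071309, P(r = 9 | data) = 0.022563.
The predictive probability is P(black next | data) = (7/10)(0.24568) + (1/2)(0.17409) + (2/5)(0.24067) + (3/10)(0.24568) + (1/5)(0.071309) + (1/10)(0.022563) = 0.44552.

0.446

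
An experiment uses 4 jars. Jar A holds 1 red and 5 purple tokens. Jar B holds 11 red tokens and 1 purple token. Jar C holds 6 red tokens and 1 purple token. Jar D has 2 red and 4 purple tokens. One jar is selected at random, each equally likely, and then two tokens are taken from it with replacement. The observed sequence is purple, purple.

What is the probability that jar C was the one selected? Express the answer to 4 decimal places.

Under each hypothesis, the probability of the observed sequence is: P(data | jar A) = (5/6)(5/6) = 0.69444; P(data | jar B) = (1/12)(1/12) = 0.0069444; P(data | jar C) = (1/7)(1/7) = 0.020408; P(data | jar D) = (4/6)(4/6) = 0.44444.
The prior-weighted likelihoods are 1/4 · 0.69444 = 0.17361, 1/4 · 0.0069444 = 0.0017361, 1/4 · 0.020408 = 0.005102, 1/4 · 0.44444 = 0.11111; summing to 0.29156.
Hence P(jar C | data) = (0.005102) / (0.29156) = 0.017499.

0.0175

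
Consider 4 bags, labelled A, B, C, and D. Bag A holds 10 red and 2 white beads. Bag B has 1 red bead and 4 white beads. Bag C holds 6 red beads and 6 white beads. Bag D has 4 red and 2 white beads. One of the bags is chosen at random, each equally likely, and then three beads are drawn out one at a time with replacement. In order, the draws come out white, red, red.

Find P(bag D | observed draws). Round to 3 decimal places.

0.352

Under each hypothesis, the probability of the observed sequence is: P(data | bag A) = (2/12)(10/12)(10/12) = 0.11574; P(data | bag B) = (4/5)(1/5)(1/5) = 0.032; P(data | bag C) = (6/12)(6/12)(6/12) = 0.125; P(data | bag D) = (2/6)(4/6)(4/6) = 0.14815.
The prior-weighted likelihoods are 1/4 · 0.11574 = 0.028935, 1/4 · 0.032 = 0.008, 1/4 · 0.125 = 0.03125, 1/4 · 0.14815 = 0.037037; with total 0.10522.
Therefore the posterior P(bag D | data) = (0.037037) / (0.10522) = 0.35199.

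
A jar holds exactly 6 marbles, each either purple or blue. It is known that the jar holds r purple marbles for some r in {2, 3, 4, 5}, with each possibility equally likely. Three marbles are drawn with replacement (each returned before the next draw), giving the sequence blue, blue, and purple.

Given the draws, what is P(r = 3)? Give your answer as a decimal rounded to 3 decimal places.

Compute the likelihood of the observed sequence for each case: P(data | r = 2) = (4/6)(4/6)(2/6) = 4/27; P(data | r = 3) = (3/6)(3/6)(3/6) = 1/8; P(data | r = 4) = (2/6)(2/6)(4/6) = 2/27; P(data | r = 5) = (1/6)(1/6)(5/6) = 5/216.
Multiplying each by its prior: 1/4 · 4/27 = 1/27, 1/4 · 1/8 = 1/32, 1/4 · 2/27 = 1/54, 1/4 · 5/216 = 5/864; these sum to 5/54.
Hence P(r = 3 | data) = (1/32) / (5/54) = 27/80.

0.338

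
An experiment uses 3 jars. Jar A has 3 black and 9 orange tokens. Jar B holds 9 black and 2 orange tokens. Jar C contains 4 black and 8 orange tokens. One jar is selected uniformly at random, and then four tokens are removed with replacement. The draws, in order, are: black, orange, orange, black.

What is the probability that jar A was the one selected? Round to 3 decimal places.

0.330

For each hypothesis, P(data | H) works out to: P(data | jar A) = (3/12)(9/12)(9/12)(3/12) = 0.035156; P(data | jar B) = (9/11)(2/11)(2/11)(9/11) = 0.02213; P(data | jar C) = (4/12)(8/12)(8/12)(4/12) = 0.049383.
The prior-weighted likelihoods are 1/3 · 0.035156 = 0.011719, 1/3 · 0.02213 = 0.0073765, 1/3 · 0.049383 = 0.016461; these sum to 0.035556.
Hence P(jar A | data) = (0.011719) / (0.035556) = 0.32958.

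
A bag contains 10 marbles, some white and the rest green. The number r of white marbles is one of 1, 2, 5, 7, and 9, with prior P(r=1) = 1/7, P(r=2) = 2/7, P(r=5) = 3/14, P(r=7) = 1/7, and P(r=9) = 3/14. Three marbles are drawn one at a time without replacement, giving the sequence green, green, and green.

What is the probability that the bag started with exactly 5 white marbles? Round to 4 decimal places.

0.0708

The likelihood of the observed sequence under each hypothesis: P(data | r = 1) = (9/10)(8/9)(7/8) = 7/10; P(data | r = 2) = (8/10)(7/9)(6/8) = 7/15; P(data | r = 5) = (5/10)(4/9)(3/8) = 1/12; P(data | r = 7) = (3/10)(2/9)(1/8) = 1/120; P(data | r = 9) = (1/10)(0/9) = 0.
The prior-weighted likelihoods are 1/7 · 7/10 = 1/10, 2/7 · 7/15 = 2/15, 3/14 · 1/12 = 1/56, 1/7 · 1/120 = 1/840, 3/14 · 0 = 0; summing to 53/210.
Hence P(r = 5 | data) = (1/56) / (53/210) = 15/212.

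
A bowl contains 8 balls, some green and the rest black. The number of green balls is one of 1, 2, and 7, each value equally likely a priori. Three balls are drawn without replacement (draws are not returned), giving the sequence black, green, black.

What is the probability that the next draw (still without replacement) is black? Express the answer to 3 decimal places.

0.882

The likelihood of the observed sequence under each hypothesis: P(data | r = 1) = (7/8)(1/7)(6/6) = 1/8; P(data | r = 2) = (6/8)(2/7)(5/6) = 5/28; P(data | r = 7) = (1/8)(7/7)(0/6) = 0.
Multiplying each by its prior: 1/3 · 1/8 = 1/24, 1/3 · 5/28 = 5/84, 1/3 · 0 = 0; summing to 17/168.
Normalising, the posterior is P(r = 1 | data) = 7/17, P(r = 2 | data) = 10/17, P(r = 7 | data) = 0.
The predictive probability is P(black next | data) = (1)(7/17) + (4/5)(10/17) = 15/17.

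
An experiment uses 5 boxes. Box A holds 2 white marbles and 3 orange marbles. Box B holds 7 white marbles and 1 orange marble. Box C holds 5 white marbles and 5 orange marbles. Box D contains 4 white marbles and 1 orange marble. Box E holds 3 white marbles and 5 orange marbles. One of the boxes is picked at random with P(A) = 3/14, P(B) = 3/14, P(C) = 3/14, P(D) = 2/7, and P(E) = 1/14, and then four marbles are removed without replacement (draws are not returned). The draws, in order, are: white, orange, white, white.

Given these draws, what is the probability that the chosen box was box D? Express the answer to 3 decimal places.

For each hypothesis, P(data | H) works out to: P(data | box A) = (2/5)(3/4)(1/3)(0/2) = 0; P(data | box B) = (7/8)(1/7)(6/6)(5/5) = 1/8; P(data | box C) = (5/10)(5/9)(4/8)(3/7) = 5/84; P(data | box D) = (4/5)(1/4)(3/3)(2/2) = 1/5; P(data | box E) = (3/8)(5/7)(2/6)(1/5) = 1/56.
The prior-weighted likelihoods are 3/14 · 0 = 0, 3/14 · 1/8 = 3/112, 3/14 · 5/84 = 5/392, 2/7 · 1/5 = 2/35, 1/14 · 1/56 = 1/784; these sum to 24/245.
By Bayes' rule, P(box D | data) = (2/35) / (24/245) = 7/12.

0.583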